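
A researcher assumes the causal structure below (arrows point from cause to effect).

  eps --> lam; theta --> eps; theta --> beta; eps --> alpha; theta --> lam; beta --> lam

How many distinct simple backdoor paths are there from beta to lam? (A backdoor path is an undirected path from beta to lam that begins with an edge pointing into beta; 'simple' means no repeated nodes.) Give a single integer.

2

A backdoor path from beta to lam is any simple undirected path whose first edge points into beta (i.e. leaves beta via a parent).
Parents of beta: {theta}.
Enumerating:
  P1: beta <- theta -> eps -> lam
  P2: beta <- theta -> lam
That exhausts the simple backdoor paths. Count: 2.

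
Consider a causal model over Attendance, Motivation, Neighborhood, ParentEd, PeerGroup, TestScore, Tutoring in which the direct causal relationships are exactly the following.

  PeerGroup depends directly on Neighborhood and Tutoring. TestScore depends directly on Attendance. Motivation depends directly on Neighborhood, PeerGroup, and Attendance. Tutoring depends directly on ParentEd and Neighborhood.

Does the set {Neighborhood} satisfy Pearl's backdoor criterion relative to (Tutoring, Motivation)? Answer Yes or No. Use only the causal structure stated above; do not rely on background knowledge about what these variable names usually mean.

Backdoor paths from Tutoring to Motivation (paths whose first edge points into Tutoring):
  P1: Tutoring <- Neighborhood -> PeerGroup -> Motivation
  P2: Tutoring <- Neighborhood -> Motivation
Condition 1 (no descendant of Tutoring in the set): holds — descendants of Tutoring are {Motivation, PeerGroup}; none are in {Neighborhood}.
Condition 2 (every backdoor path blocked by {Neighborhood}):
  P1: blocked at fork node Neighborhood ∈ conditioning set.
  P2: blocked at fork node Neighborhood ∈ conditioning set.
{Neighborhood} satisfies the backdoor criterion.

Yes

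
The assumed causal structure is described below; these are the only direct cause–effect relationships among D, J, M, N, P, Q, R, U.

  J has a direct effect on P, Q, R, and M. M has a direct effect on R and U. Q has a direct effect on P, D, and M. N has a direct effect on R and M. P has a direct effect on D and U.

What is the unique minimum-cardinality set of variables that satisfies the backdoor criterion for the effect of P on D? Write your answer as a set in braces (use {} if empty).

{Q}

Variables eligible for adjustment (non-descendants of P, excluding P and D): {J, M, N, Q, R}.
Backdoor paths from P to D:
  P1: P <- J -> Q -> D
  P2: P <- J -> M <- Q -> D
  P3: P <- J -> R <- N -> M <- Q -> D
  P4: P <- J -> R <- M <- Q -> D
  P5: P <- Q -> D
The empty set is not sufficient: P1 (P <- J -> Q -> D) has no collider blocking it and no conditioned non-collider, so it is open.
Try {Q}:
  P1: blocked at chain node Q ∈ conditioning set.
  P2: blocked at collider M (neither it nor any descendant is in the conditioning set).
  P3: blocked at collider R (neither it nor any descendant is in the conditioning set).
  P4: blocked at collider R (neither it nor any descendant is in the conditioning set).
  P5: blocked at fork node Q ∈ conditioning set.
{Q} contains no descendant of P and blocks every backdoor path.
No other singleton works — e.g. {J} leaves P5 open — so {Q} is the unique smallest valid adjustment set.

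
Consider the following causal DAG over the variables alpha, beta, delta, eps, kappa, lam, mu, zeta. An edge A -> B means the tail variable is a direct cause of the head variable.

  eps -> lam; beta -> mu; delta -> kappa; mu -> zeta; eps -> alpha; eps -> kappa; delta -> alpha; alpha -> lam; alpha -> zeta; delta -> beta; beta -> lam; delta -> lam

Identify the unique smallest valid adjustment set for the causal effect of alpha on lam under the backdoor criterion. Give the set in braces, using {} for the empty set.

{delta, eps}

Variables eligible for adjustment (non-descendants of alpha, excluding alpha and lam): {beta, delta, eps, kappa, mu}.
Backdoor paths from alpha to lam:
  P1: alpha <- eps -> kappa <- delta -> beta -> lam
  P2: alpha <- eps -> kappa <- delta -> lam
  P3: alpha <- eps -> lam
  P4: alpha <- delta -> beta -> lam
  P5: alpha <- delta -> kappa <- eps -> lam
  P6: alpha <- delta -> lam
The empty set is not sufficient: P3 (alpha <- eps -> lam) has no collider blocking it and no conditioned non-collider, so it is open.
Try {delta, eps}:
  P1: blocked at fork node eps ∈ conditioning set.
  P2: blocked at fork node eps ∈ conditioning set.
  P3: blocked at fork node eps ∈ conditioning set.
  P4: blocked at fork node delta ∈ conditioning set.
  P5: blocked at fork node delta ∈ conditioning set.
  P6: blocked at fork node delta ∈ conditioning set.
{delta, eps} contains no descendant of alpha and blocks every backdoor path.
Every element of {delta, eps} is needed (dropping delta leaves P4 open; dropping eps leaves P3 open), so no proper subset is valid.
Among all size-2 subsets of the eligible variables, only {delta, eps} blocks every backdoor path, so it is the unique smallest valid adjustment set.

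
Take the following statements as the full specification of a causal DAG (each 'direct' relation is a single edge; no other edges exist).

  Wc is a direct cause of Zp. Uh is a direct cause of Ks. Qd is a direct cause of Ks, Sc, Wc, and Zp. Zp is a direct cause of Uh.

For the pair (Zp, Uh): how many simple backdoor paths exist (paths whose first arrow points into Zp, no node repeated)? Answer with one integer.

2

A backdoor path from Zp to Uh is any simple undirected path whose first edge points into Zp (i.e. leaves Zp via a parent).
Parents of Zp: {Qd, Wc}.
Enumerating:
  P1: Zp <- Qd -> Ks <- Uh
  P2: Zp <- Wc <- Qd -> Ks <- Uh
That exhausts the simple backdoor paths. Count: 2.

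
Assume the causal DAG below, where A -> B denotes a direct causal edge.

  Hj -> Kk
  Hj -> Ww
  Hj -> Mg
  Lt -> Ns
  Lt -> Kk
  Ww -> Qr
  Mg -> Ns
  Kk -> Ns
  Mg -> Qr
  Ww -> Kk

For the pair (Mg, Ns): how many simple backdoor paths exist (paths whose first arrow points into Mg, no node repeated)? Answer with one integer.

A backdoor path from Mg to Ns is any simple undirected path whose first edge points into Mg (i.e. leaves Mg via a parent).
Parents of Mg: {Hj}.
Enumerating:
  P1: Mg <- Hj -> Ww -> Kk <- Lt -> Ns
  P2: Mg <- Hj -> Ww -> Kk -> Ns
  P3: Mg <- Hj -> Kk <- Lt -> Ns
  P4: Mg <- Hj -> Kk -> Ns
That exhausts the simple backdoor paths. Count: 4.

4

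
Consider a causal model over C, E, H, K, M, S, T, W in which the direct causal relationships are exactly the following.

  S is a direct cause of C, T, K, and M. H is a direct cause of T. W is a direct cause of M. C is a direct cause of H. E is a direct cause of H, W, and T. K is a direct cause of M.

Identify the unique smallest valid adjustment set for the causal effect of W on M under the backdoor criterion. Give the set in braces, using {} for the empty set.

{}

Variables eligible for adjustment (non-descendants of W, excluding W and M): {C, E, H, K, S, T}.
Backdoor paths from W to M:
  P1: W <- E -> H <- C <- S -> K -> M
  P2: W <- E -> H <- C <- S -> M
  P3: W <- E -> H -> T <- S -> K -> M
  P4: W <- E -> H -> T <- S -> M
  P5: W <- E -> T <- S -> K -> M
  P6: W <- E -> T <- S -> M
  P7: W <- E -> T <- H <- C <- S -> K -> M
  P8: W <- E -> T <- H <- C <- S -> M
Each backdoor path contains an unconditioned collider, so every path is already blocked with the empty conditioning set:
  P1: blocked at collider H (neither it nor any descendant is in the conditioning set).
  P2: blocked at collider H (neither it nor any descendant is in the conditioning set).
  P3: blocked at collider T (neither it nor any descendant is in the conditioning set).
  P4: blocked at collider T (neither it nor any descendant is in the conditioning set).
  P5: blocked at collider T (neither it nor any descendant is in the conditioning set).
  P6: blocked at collider T (neither it nor any descendant is in the conditioning set).
  P7: blocked at collider T (neither it nor any descendant is in the conditioning set).
  P8: blocked at collider T (neither it nor any descendant is in the conditioning set).
The empty set is therefore the unique smallest valid set.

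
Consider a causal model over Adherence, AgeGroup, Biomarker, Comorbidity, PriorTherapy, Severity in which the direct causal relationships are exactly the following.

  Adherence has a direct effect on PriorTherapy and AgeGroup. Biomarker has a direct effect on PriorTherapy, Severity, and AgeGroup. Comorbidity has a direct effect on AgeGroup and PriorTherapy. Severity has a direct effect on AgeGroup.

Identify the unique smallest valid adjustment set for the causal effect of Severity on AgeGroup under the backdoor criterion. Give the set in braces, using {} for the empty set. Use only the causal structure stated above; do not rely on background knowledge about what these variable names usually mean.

{Biomarker}

Variables eligible for adjustment (non-descendants of Severity, excluding Severity and AgeGroup): {Adherence, Biomarker, Comorbidity, PriorTherapy}.
Backdoor paths from Severity to AgeGroup:
  P1: Severity <- Biomarker -> AgeGroup
  P2: Severity <- Biomarker -> PriorTherapy <- Adherence -> AgeGroup
  P3: Severity <- Biomarker -> PriorTherapy <- Comorbidity -> AgeGroup
The empty set is not sufficient: P1 (Severity <- Biomarker -> AgeGroup) has no collider blocking it and no conditioned non-collider, so it is open.
Try {Biomarker}:
  P1: blocked at fork node Biomarker ∈ conditioning set.
  P2: blocked at fork node Biomarker ∈ conditioning set.
  P3: blocked at fork node Biomarker ∈ conditioning set.
{Biomarker} contains no descendant of Severity and blocks every backdoor path.
No other singleton works — e.g. {Adherence} leaves P1 open — so {Biomarker} is the unique smallest valid adjustment set.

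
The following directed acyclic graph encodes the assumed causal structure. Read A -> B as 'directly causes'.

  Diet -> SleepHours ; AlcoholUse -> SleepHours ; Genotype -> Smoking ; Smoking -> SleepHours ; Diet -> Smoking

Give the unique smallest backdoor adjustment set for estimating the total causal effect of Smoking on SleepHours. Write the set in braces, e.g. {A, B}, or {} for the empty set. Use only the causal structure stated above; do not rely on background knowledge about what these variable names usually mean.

Variables eligible for adjustment (non-descendants of Smoking, excluding Smoking and SleepHours): {AlcoholUse, Diet, Genotype}.
Backdoor paths from Smoking to SleepHours:
  P1: Smoking <- Diet -> SleepHours
The empty set is not sufficient: P1 (Smoking <- Diet -> SleepHours) has no collider blocking it and no conditioned non-collider, so it is open.
Try {Diet}:
  P1: blocked at fork node Diet ∈ conditioning set.
{Diet} contains no descendant of Smoking and blocks every backdoor path.
No other singleton works — e.g. {AlcoholUse} leaves P1 open — so {Diet} is the unique smallest valid adjustment set.

{Diet}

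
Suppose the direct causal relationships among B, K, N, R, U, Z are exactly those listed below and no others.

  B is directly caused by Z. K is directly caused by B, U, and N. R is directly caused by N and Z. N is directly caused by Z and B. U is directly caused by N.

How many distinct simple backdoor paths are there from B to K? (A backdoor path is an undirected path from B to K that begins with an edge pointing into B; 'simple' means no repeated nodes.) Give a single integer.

4

A backdoor path from B to K is any simple undirected path whose first edge points into B (i.e. leaves B via a parent).
Parents of B: {Z}.
Enumerating:
  P1: B <- Z -> N -> U -> K
  P2: B <- Z -> N -> K
  P3: B <- Z -> R <- N -> U -> K
  P4: B <- Z -> R <- N -> K
That exhausts the simple backdoor paths. Count: 4.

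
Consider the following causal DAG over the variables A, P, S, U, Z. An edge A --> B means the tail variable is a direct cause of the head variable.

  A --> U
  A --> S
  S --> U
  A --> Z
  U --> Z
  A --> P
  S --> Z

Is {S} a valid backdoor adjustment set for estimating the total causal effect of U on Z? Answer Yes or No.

No

Backdoor paths from U to Z (paths whose first edge points into U):
  P1: U <- A -> S -> Z
  P2: U <- A -> Z
  P3: U <- S <- A -> Z
  P4: U <- S -> Z
Condition 1 (no descendant of U in the set): holds — descendants of U are {Z}; none are in {S}.
Condition 2 (every backdoor path blocked by {S}):
  P1: blocked at chain node S ∈ conditioning set.
  P2: open — no interior node is in the conditioning set.
  P3: blocked at chain node S ∈ conditioning set.
  P4: blocked at fork node S ∈ conditioning set.
{S} does not satisfy the backdoor criterion.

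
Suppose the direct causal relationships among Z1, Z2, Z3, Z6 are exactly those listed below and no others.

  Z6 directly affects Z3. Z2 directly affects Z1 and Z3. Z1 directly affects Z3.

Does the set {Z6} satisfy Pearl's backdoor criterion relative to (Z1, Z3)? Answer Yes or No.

Backdoor paths from Z1 to Z3 (paths whose first edge points into Z1):
  P1: Z1 <- Z2 -> Z3
Condition 1 (no descendant of Z1 in the set): holds — descendants of Z1 are {Z3}; none are in {Z6}.
Condition 2 (every backdoor path blocked by {Z6}):
  P1: open — no interior node is in the conditioning set.
{Z6} does not satisfy the backdoor criterion.

No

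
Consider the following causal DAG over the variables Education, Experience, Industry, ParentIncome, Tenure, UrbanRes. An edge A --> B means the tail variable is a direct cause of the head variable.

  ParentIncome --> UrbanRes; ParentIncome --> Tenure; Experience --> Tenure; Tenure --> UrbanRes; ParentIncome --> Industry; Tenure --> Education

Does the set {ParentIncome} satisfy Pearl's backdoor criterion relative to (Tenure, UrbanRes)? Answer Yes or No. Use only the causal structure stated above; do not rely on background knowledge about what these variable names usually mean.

Yes

Backdoor paths from Tenure to UrbanRes (paths whose first edge points into Tenure):
  P1: Tenure <- ParentIncome -> UrbanRes
Condition 1 (no descendant of Tenure in the set): holds — descendants of Tenure are {Education, UrbanRes}; none are in {ParentIncome}.
Condition 2 (every backdoor path blocked by {ParentIncome}):
  P1: blocked at fork node ParentIncome ∈ conditioning set.
{ParentIncome} satisfies the backdoor criterion.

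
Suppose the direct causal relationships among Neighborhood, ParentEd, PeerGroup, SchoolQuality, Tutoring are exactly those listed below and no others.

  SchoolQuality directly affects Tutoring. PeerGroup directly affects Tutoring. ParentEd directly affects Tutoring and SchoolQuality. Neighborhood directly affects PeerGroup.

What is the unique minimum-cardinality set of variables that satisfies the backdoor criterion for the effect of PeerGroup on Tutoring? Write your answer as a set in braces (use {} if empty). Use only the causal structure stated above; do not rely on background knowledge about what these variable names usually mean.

{}

Variables eligible for adjustment (non-descendants of PeerGroup, excluding PeerGroup and Tutoring): {Neighborhood, ParentEd, SchoolQuality}.
Backdoor paths from PeerGroup to Tutoring:
  (none)
With no backdoor paths the empty set already satisfies the criterion, and it is trivially minimal.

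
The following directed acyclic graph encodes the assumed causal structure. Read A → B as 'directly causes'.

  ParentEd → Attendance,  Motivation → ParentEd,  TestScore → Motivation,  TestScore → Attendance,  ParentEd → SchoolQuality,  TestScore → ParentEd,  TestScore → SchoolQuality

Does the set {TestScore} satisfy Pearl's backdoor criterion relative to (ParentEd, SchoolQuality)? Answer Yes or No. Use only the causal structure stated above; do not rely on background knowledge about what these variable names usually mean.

Yes

Backdoor paths from ParentEd to SchoolQuality (paths whose first edge points into ParentEd):
  P1: ParentEd <- TestScore -> SchoolQuality
  P2: ParentEd <- Motivation <- TestScore -> SchoolQuality
Condition 1 (no descendant of ParentEd in the set): holds — descendants of ParentEd are {Attendance, SchoolQuality}; none are in {TestScore}.
Condition 2 (every backdoor path blocked by {TestScore}):
  P1: blocked at fork node TestScore ∈ conditioning set.
  P2: blocked at fork node TestScore ∈ conditioning set.
{TestScore} satisfies the backdoor criterion.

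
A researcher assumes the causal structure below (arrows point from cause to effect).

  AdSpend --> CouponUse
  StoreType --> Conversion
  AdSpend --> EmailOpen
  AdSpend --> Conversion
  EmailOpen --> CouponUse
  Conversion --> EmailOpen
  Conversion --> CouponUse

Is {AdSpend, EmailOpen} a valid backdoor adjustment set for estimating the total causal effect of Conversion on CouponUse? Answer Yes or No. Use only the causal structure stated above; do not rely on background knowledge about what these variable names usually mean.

Backdoor paths from Conversion to CouponUse (paths whose first edge points into Conversion):
  P1: Conversion <- AdSpend -> EmailOpen -> CouponUse
  P2: Conversion <- AdSpend -> CouponUse
Condition 1 (no descendant of Conversion in the set): FAILS — EmailOpen is a descendant of Conversion.
Condition 2 (every backdoor path blocked by {AdSpend, EmailOpen}):
  P1: blocked at fork node AdSpend ∈ conditioning set.
  P2: blocked at fork node AdSpend ∈ conditioning set.
{AdSpend, EmailOpen} does not satisfy the backdoor criterion.

No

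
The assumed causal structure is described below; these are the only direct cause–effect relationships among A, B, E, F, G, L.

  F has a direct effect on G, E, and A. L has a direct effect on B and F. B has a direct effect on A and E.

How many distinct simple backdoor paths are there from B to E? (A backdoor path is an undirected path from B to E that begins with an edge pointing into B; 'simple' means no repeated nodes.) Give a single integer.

A backdoor path from B to E is any simple undirected path whose first edge points into B (i.e. leaves B via a parent).
Parents of B: {L}.
Enumerating:
  P1: B <- L -> F -> E
That exhausts the simple backdoor paths. Count: 1.

1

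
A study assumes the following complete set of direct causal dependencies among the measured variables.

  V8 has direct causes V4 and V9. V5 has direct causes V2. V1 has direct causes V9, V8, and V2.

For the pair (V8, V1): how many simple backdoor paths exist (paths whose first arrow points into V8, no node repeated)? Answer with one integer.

1

A backdoor path from V8 to V1 is any simple undirected path whose first edge points into V8 (i.e. leaves V8 via a parent).
Parents of V8: {V4, V9}.
Enumerating:
  P1: V8 <- V9 -> V1
That exhausts the simple backdoor paths. Count: 1.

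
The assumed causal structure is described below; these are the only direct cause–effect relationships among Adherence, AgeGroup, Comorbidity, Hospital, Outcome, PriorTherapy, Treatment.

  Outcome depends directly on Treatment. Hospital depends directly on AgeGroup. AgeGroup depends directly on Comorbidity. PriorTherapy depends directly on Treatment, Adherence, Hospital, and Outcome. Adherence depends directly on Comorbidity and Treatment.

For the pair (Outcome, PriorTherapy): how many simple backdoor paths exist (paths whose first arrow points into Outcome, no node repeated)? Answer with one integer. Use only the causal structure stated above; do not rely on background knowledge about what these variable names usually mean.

3

A backdoor path from Outcome to PriorTherapy is any simple undirected path whose first edge points into Outcome (i.e. leaves Outcome via a parent).
Parents of Outcome: {Treatment}.
Enumerating:
  P1: Outcome <- Treatment -> Adherence <- Comorbidity -> AgeGroup -> Hospital -> PriorTherapy
  P2: Outcome <- Treatment -> Adherence -> PriorTherapy
  P3: Outcome <- Treatment -> PriorTherapy
That exhausts the simple backdoor paths. Count: 3.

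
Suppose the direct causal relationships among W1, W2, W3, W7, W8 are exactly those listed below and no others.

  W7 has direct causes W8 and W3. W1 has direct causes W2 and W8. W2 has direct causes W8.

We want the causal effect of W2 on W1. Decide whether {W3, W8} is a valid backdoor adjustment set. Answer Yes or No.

Yes

Backdoor paths from W2 to W1 (paths whose first edge points into W2):
  P1: W2 <- W8 -> W1
Condition 1 (no descendant of W2 in the set): holds — descendants of W2 are {W1}; none are in {W3, W8}.
Condition 2 (every backdoor path blocked by {W3, W8}):
  P1: blocked at fork node W8 ∈ conditioning set.
{W3, W8} satisfies the backdoor criterion.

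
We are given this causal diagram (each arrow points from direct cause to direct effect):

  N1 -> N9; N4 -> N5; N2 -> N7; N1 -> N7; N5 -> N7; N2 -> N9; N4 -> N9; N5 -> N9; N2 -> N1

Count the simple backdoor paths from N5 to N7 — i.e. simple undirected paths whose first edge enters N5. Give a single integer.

A backdoor path from N5 to N7 is any simple undirected path whose first edge points into N5 (i.e. leaves N5 via a parent).
Parents of N5: {N4}.
Enumerating:
  P1: N5 <- N4 -> N9 <- N2 -> N1 -> N7
  P2: N5 <- N4 -> N9 <- N2 -> N7
  P3: N5 <- N4 -> N9 <- N1 <- N2 -> N7
  P4: N5 <- N4 -> N9 <- N1 -> N7
That exhausts the simple backdoor paths. Count: 4.

4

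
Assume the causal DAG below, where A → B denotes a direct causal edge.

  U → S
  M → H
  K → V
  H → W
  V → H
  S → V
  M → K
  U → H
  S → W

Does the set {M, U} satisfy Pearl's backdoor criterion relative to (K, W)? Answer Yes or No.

Backdoor paths from K to W (paths whose first edge points into K):
  P1: K <- M -> H <- U -> S -> W
  P2: K <- M -> H <- V <- S -> W
  P3: K <- M -> H -> W
Condition 1 (no descendant of K in the set): holds — descendants of K are {H, V, W}; none are in {M, U}.
Condition 2 (every backdoor path blocked by {M, U}):
  P1: blocked at fork node M ∈ conditioning set.
  P2: blocked at fork node M ∈ conditioning set.
  P3: blocked at fork node M ∈ conditioning set.
{M, U} satisfies the backdoor criterion.

Yes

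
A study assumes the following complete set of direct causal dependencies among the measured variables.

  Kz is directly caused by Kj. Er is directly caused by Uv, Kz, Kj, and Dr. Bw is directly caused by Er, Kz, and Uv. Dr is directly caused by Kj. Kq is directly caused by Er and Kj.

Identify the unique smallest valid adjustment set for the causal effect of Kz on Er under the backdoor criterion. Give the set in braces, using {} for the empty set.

Variables eligible for adjustment (non-descendants of Kz, excluding Kz and Er): {Dr, Kj, Uv}.
Backdoor paths from Kz to Er:
  P1: Kz <- Kj -> Dr -> Er
  P2: Kz <- Kj -> Er
  P3: Kz <- Kj -> Kq <- Er
The empty set is not sufficient: P1 (Kz <- Kj -> Dr -> Er) has no collider blocking it and no conditioned non-collider, so it is open.
Try {Kj}:
  P1: blocked at fork node Kj ∈ conditioning set.
  P2: blocked at fork node Kj ∈ conditioning set.
  P3: blocked at fork node Kj ∈ conditioning set.
{Kj} contains no descendant of Kz and blocks every backdoor path.
No other singleton works — e.g. {Uv} leaves P1 open — so {Kj} is the unique smallest valid adjustment set.

{Kj}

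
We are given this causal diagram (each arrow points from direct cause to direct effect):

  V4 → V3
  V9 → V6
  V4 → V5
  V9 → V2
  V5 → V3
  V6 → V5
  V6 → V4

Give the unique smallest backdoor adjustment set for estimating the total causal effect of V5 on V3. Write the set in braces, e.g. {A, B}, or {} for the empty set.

Variables eligible for adjustment (non-descendants of V5, excluding V5 and V3): {V2, V4, V6, V9}.
Backdoor paths from V5 to V3:
  P1: V5 <- V6 -> V4 -> V3
  P2: V5 <- V4 -> V3
The empty set is not sufficient: P1 (V5 <- V6 -> V4 -> V3) has no collider blocking it and no conditioned non-collider, so it is open.
Try {V4}:
  P1: blocked at chain node V4 ∈ conditioning set.
  P2: blocked at fork node V4 ∈ conditioning set.
{V4} contains no descendant of V5 and blocks every backdoor path.
No other singleton works — e.g. {V9} leaves P1 open — so {V4} is the unique smallest valid adjustment set.

{V4}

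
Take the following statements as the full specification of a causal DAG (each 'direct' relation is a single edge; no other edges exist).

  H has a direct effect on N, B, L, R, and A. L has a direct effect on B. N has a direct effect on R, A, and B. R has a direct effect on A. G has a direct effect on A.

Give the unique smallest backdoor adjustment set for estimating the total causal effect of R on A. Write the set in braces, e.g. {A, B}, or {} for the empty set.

{H, N}

Variables eligible for adjustment (non-descendants of R, excluding R and A): {B, G, H, L, N}.
Backdoor paths from R to A:
  P1: R <- H -> L -> B <- N -> A
  P2: R <- H -> N -> A
  P3: R <- H -> B <- N -> A
  P4: R <- H -> A
  P5: R <- N <- H -> A
  P6: R <- N -> B <- H -> A
  P7: R <- N -> B <- L <- H -> A
  P8: R <- N -> A
The empty set is not sufficient: P2 (R <- H -> N -> A) has no collider blocking it and no conditioned non-collider, so it is open.
Try {H, N}:
  P1: blocked at fork node H ∈ conditioning set.
  P2: blocked at fork node H ∈ conditioning set.
  P3: blocked at fork node H ∈ conditioning set.
  P4: blocked at fork node H ∈ conditioning set.
  P5: blocked at chain node N ∈ conditioning set.
  P6: blocked at fork node N ∈ conditioning set.
  P7: blocked at fork node N ∈ conditioning set.
  P8: blocked at fork node N ∈ conditioning set.
{H, N} contains no descendant of R and blocks every backdoor path.
Every element of {H, N} is needed (dropping H leaves P4 open; dropping N leaves P8 open), so no proper subset is valid.
Among all size-2 subsets of the eligible variables, only {H, N} blocks every backdoor path, so it is the unique smallest valid adjustment set.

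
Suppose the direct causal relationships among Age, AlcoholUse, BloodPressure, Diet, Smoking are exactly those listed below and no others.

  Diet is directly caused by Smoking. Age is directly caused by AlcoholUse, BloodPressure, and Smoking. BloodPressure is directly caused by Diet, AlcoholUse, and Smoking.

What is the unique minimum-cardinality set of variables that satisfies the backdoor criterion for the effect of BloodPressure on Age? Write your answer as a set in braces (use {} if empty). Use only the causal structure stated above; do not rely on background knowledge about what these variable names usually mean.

{AlcoholUse, Smoking}

Variables eligible for adjustment (non-descendants of BloodPressure, excluding BloodPressure and Age): {AlcoholUse, Diet, Smoking}.
Backdoor paths from BloodPressure to Age:
  P1: BloodPressure <- Smoking -> Age
  P2: BloodPressure <- AlcoholUse -> Age
  P3: BloodPressure <- Diet <- Smoking -> Age
The empty set is not sufficient: P1 (BloodPressure <- Smoking -> Age) has no collider blocking it and no conditioned non-collider, so it is open.
Try {AlcoholUse, Smoking}:
  P1: blocked at fork node Smoking ∈ conditioning set.
  P2: blocked at fork node AlcoholUse ∈ conditioning set.
  P3: blocked at fork node Smoking ∈ conditioning set.
{AlcoholUse, Smoking} contains no descendant of BloodPressure and blocks every backdoor path.
Every element of {AlcoholUse, Smoking} is needed (dropping AlcoholUse leaves P2 open; dropping Smoking leaves P1 open), so no proper subset is valid.
Among all size-2 subsets of the eligible variables, only {AlcoholUse, Smoking} blocks every backdoor path, so it is the unique smallest valid adjustment set.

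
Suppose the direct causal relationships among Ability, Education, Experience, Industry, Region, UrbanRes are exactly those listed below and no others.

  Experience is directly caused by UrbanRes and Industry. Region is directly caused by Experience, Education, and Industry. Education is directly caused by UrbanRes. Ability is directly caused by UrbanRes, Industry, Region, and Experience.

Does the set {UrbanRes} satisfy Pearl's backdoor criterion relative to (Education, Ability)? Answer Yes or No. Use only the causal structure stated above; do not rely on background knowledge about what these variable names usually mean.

Backdoor paths from Education to Ability (paths whose first edge points into Education):
  P1: Education <- UrbanRes -> Experience <- Industry -> Region -> Ability
  P2: Education <- UrbanRes -> Experience <- Industry -> Ability
  P3: Education <- UrbanRes -> Experience -> Region <- Industry -> Ability
  P4: Education <- UrbanRes -> Experience -> Region -> Ability
  P5: Education <- UrbanRes -> Experience -> Ability
  P6: Education <- UrbanRes -> Ability
Condition 1 (no descendant of Education in the set): holds — descendants of Education are {Ability, Region}; none are in {UrbanRes}.
Condition 2 (every backdoor path blocked by {UrbanRes}):
  P1: blocked at fork node UrbanRes ∈ conditioning set.
  P2: blocked at fork node UrbanRes ∈ conditioning set.
  P3: blocked at fork node UrbanRes ∈ conditioning set.
  P4: blocked at fork node UrbanRes ∈ conditioning set.
  P5: blocked at fork node UrbanRes ∈ conditioning set.
  P6: blocked at fork node UrbanRes ∈ conditioning set.
{UrbanRes} satisfies the backdoor criterion.

Yes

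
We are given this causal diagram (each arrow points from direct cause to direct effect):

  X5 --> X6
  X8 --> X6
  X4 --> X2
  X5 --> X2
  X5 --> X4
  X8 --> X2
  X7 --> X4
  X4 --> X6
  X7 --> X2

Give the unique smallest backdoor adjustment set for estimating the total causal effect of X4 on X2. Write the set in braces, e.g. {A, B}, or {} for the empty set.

{X5, X7}

Variables eligible for adjustment (non-descendants of X4, excluding X4 and X2): {X5, X7, X8}.
Backdoor paths from X4 to X2:
  P1: X4 <- X7 -> X2
  P2: X4 <- X5 -> X6 <- X8 -> X2
  P3: X4 <- X5 -> X2
The empty set is not sufficient: P1 (X4 <- X7 -> X2) has no collider blocking it and no conditioned non-collider, so it is open.
Try {X5, X7}:
  P1: blocked at fork node X7 ∈ conditioning set.
  P2: blocked at fork node X5 ∈ conditioning set.
  P3: blocked at fork node X5 ∈ conditioning set.
{X5, X7} contains no descendant of X4 and blocks every backdoor path.
Every element of {X5, X7} is needed (dropping X5 leaves P3 open; dropping X7 leaves P1 open), so no proper subset is valid.
Among all size-2 subsets of the eligible variables, only {X5, X7} blocks every backdoor path, so it is the unique smallest valid adjustment set.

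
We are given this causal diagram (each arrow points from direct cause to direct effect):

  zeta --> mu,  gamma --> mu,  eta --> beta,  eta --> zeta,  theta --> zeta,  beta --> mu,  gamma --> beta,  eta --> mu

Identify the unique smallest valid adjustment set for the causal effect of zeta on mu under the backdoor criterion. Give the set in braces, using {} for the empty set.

{eta}

Variables eligible for adjustment (non-descendants of zeta, excluding zeta and mu): {beta, eta, gamma, theta}.
Backdoor paths from zeta to mu:
  P1: zeta <- eta -> beta <- gamma -> mu
  P2: zeta <- eta -> beta -> mu
  P3: zeta <- eta -> mu
The empty set is not sufficient: P2 (zeta <- eta -> beta -> mu) has no collider blocking it and no conditioned non-collider, so it is open.
Try {eta}:
  P1: blocked at fork node eta ∈ conditioning set.
  P2: blocked at fork node eta ∈ conditioning set.
  P3: blocked at fork node eta ∈ conditioning set.
{eta} contains no descendant of zeta and blocks every backdoor path.
No other singleton works — e.g. {theta} leaves P2 open — so {eta} is the unique smallest valid adjustment set.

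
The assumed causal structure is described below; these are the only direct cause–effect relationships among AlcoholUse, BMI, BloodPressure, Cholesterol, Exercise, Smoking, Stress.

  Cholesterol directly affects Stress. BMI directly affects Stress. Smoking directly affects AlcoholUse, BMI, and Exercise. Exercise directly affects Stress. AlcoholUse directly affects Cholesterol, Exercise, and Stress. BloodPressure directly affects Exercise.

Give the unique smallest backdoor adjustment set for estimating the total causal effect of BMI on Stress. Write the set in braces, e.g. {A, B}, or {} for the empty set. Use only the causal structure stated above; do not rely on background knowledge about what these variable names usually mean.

{Smoking}

Variables eligible for adjustment (non-descendants of BMI, excluding BMI and Stress): {AlcoholUse, BloodPressure, Cholesterol, Exercise, Smoking}.
Backdoor paths from BMI to Stress:
  P1: BMI <- Smoking -> AlcoholUse -> Cholesterol -> Stress
  P2: BMI <- Smoking -> AlcoholUse -> Exercise -> Stress
  P3: BMI <- Smoking -> AlcoholUse -> Stress
  P4: BMI <- Smoking -> Exercise <- AlcoholUse -> Cholesterol -> Stress
  P5: BMI <- Smoking -> Exercise <- AlcoholUse -> Stress
  P6: BMI <- Smoking -> Exercise -> Stress
The empty set is not sufficient: P1 (BMI <- Smoking -> AlcoholUse -> Cholesterol -> Stress) has no collider blocking it and no conditioned non-collider, so it is open.
Try {Smoking}:
  P1: blocked at fork node Smoking ∈ conditioning set.
  P2: blocked at fork node Smoking ∈ conditioning set.
  P3: blocked at fork node Smoking ∈ conditioning set.
  P4: blocked at fork node Smoking ∈ conditioning set.
  P5: blocked at fork node Smoking ∈ conditioning set.
  P6: blocked at fork node Smoking ∈ conditioning set.
{Smoking} contains no descendant of BMI and blocks every backdoor path.
No other singleton works — e.g. {AlcoholUse} leaves P6 open — so {Smoking} is the unique smallest valid adjustment set.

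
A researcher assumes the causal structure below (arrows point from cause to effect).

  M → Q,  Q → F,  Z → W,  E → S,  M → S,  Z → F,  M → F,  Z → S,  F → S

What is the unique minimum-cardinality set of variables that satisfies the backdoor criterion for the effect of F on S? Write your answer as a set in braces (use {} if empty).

Variables eligible for adjustment (non-descendants of F, excluding F and S): {E, M, Q, W, Z}.
Backdoor paths from F to S:
  P1: F <- M -> S
  P2: F <- Q <- M -> S
  P3: F <- Z -> S
The empty set is not sufficient: P1 (F <- M -> S) has no collider blocking it and no conditioned non-collider, so it is open.
Try {M, Z}:
  P1: blocked at fork node M ∈ conditioning set.
  P2: blocked at fork node M ∈ conditioning set.
  P3: blocked at fork node Z ∈ conditioning set.
{M, Z} contains no descendant of F and blocks every backdoor path.
Every element of {M, Z} is needed (dropping M leaves P1 open; dropping Z leaves P3 open), so no proper subset is valid.
Among all size-2 subsets of the eligible variables, only {M, Z} blocks every backdoor path, so it is the unique smallest valid adjustment set.

{M, Z}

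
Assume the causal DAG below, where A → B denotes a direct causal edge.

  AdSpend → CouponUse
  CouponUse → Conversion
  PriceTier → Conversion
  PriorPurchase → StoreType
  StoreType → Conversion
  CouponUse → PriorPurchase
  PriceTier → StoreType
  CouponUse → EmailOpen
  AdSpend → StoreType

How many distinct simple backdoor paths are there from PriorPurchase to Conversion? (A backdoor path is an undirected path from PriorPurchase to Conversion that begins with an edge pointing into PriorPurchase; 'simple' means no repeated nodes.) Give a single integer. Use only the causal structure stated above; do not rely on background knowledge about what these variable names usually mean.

3

A backdoor path from PriorPurchase to Conversion is any simple undirected path whose first edge points into PriorPurchase (i.e. leaves PriorPurchase via a parent).
Parents of PriorPurchase: {CouponUse}.
Enumerating:
  P1: PriorPurchase <- CouponUse <- AdSpend -> StoreType <- PriceTier -> Conversion
  P2: PriorPurchase <- CouponUse <- AdSpend -> StoreType -> Conversion
  P3: PriorPurchase <- CouponUse -> Conversion
That exhausts the simple backdoor paths. Count: 3.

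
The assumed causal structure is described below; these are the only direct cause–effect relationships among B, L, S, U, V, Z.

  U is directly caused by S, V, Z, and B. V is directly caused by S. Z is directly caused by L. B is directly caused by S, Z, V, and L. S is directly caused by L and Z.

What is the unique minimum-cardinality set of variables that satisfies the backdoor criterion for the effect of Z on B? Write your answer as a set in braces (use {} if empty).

{L}

Variables eligible for adjustment (non-descendants of Z, excluding Z and B): {L}.
Backdoor paths from Z to B:
  P1: Z <- L -> S -> V -> B
  P2: Z <- L -> S -> V -> U <- B
  P3: Z <- L -> S -> B
  P4: Z <- L -> S -> U <- V -> B
  P5: Z <- L -> S -> U <- B
  P6: Z <- L -> B
The empty set is not sufficient: P1 (Z <- L -> S -> V -> B) has no collider blocking it and no conditioned non-collider, so it is open.
Try {L}:
  P1: blocked at fork node L ∈ conditioning set.
  P2: blocked at fork node L ∈ conditioning set.
  P3: blocked at fork node L ∈ conditioning set.
  P4: blocked at fork node L ∈ conditioning set.
  P5: blocked at fork node L ∈ conditioning set.
  P6: blocked at fork node L ∈ conditioning set.
{L} contains no descendant of Z and blocks every backdoor path.
{L} is the unique smallest valid adjustment set.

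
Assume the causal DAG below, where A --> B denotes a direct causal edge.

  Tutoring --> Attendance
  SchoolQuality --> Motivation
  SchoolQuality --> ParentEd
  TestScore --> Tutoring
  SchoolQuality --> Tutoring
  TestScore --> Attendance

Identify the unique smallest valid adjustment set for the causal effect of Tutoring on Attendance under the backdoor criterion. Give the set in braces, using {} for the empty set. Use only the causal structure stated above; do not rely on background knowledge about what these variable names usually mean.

Variables eligible for adjustment (non-descendants of Tutoring, excluding Tutoring and Attendance): {Motivation, ParentEd, SchoolQuality, TestScore}.
Backdoor paths from Tutoring to Attendance:
  P1: Tutoring <- TestScore -> Attendance
The empty set is not sufficient: P1 (Tutoring <- TestScore -> Attendance) has no collider blocking it and no conditioned non-collider, so it is open.
Try {TestScore}:
  P1: blocked at fork node TestScore ∈ conditioning set.
{TestScore} contains no descendant of Tutoring and blocks every backdoor path.
No other singleton works — e.g. {SchoolQuality} leaves P1 open — so {TestScore} is the unique smallest valid adjustment set.

{TestScore}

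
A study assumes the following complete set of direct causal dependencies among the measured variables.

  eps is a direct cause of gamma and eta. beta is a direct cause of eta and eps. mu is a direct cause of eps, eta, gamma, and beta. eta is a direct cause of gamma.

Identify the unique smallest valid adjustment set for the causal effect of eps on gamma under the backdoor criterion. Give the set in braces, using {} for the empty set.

{beta, mu}

Variables eligible for adjustment (non-descendants of eps, excluding eps and gamma): {beta, mu}.
Backdoor paths from eps to gamma:
  P1: eps <- mu -> beta -> eta -> gamma
  P2: eps <- mu -> eta -> gamma
  P3: eps <- mu -> gamma
  P4: eps <- beta <- mu -> eta -> gamma
  P5: eps <- beta <- mu -> gamma
  P6: eps <- beta -> eta <- mu -> gamma
  P7: eps <- beta -> eta -> gamma
The empty set is not sufficient: P1 (eps <- mu -> beta -> eta -> gamma) has no collider blocking it and no conditioned non-collider, so it is open.
Try {beta, mu}:
  P1: blocked at fork node mu ∈ conditioning set.
  P2: blocked at fork node mu ∈ conditioning set.
  P3: blocked at fork node mu ∈ conditioning set.
  P4: blocked at chain node beta ∈ conditioning set.
  P5: blocked at chain node beta ∈ conditioning set.
  P6: blocked at fork node beta ∈ conditioning set.
  P7: blocked at fork node beta ∈ conditioning set.
{beta, mu} contains no descendant of eps and blocks every backdoor path.
Every element of {beta, mu} is needed (dropping beta leaves P7 open; dropping mu leaves P2 open), so no proper subset is valid.
Among all size-2 subsets of the eligible variables, only {beta, mu} blocks every backdoor path, so it is the unique smallest valid adjustment set.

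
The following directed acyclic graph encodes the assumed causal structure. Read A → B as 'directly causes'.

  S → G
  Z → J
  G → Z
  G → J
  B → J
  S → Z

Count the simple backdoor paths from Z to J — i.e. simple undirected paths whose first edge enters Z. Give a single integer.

A backdoor path from Z to J is any simple undirected path whose first edge points into Z (i.e. leaves Z via a parent).
Parents of Z: {G, S}.
Enumerating:
  P1: Z <- S -> G -> J
  P2: Z <- G -> J
That exhausts the simple backdoor paths. Count: 2.

2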